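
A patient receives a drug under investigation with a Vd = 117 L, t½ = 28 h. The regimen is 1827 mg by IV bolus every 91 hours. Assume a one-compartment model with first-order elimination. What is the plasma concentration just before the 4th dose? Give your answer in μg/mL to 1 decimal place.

1.8 μg/mL

f = (1/2)^(τ/t½) = (1/2)^(91/28) ≈ 0.1051.
C₀ = D/Vd = 1827/117 ≈ 15.615 μg/mL.
Before the 4th dose, 3 doses have been given. Superposition: Cmin = C₀·(f + f² + … + f^3).
≈ 15.615 × (0.1051 + 0.0110 + 0.0012) ≈ 15.615 × 0.1173 ≈ 1.832 μg/mL.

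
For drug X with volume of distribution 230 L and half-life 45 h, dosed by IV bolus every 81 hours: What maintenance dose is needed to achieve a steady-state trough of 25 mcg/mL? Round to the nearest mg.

τ/t½ = 81/45 ≈ 1.8, so f = (1/2)^(81/45) ≈ 0.287175.
Cmin,ss = (D/Vd)·f/(1−f), so D = Cmin,ss·Vd·(1−f)/f.
D = 25 × 230 × (1−f)/f ≈ 25 × 230 × 2.48220 ≈ 14272.65 mg.

14273 mg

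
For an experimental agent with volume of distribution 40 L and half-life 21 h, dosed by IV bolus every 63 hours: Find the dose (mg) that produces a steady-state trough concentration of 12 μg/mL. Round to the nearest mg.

3360 mg

τ/t½ = 63/21 ≈ 3, so f = (1/2)^(63/21) ≈ 0.125000.
Cmin,ss = (D/Vd)·f/(1−f), so D = Cmin,ss·Vd·(1−f)/f.
D = 12 × 40 × (1−f)/f ≈ 12 × 40 × 7.00000 ≈ 3360.00 mg.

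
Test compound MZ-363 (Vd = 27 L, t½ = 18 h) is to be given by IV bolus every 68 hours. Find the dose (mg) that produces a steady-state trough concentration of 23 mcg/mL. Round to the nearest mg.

7897 mg

τ/t½ = 68/18 ≈ 3.7778, so f = (1/2)^(68/18) ≈ 0.072908.
Cmin,ss = (D/Vd)·f/(1−f), so D = Cmin,ss·Vd·(1−f)/f.
D = 23 × 27 × (1−f)/f ≈ 23 × 27 × 12.71592 ≈ 7896.59 mg.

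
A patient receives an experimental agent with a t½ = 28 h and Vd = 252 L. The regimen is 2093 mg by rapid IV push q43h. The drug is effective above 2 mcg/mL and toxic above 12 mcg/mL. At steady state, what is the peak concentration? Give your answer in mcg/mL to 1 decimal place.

12.7 mcg/mL

k = ln2/t½ = ln2/28 ≈ 0.024755 h⁻¹; fraction remaining f = e^(−kτ) = e^(−0.024755×43) ≈ 0.3449.
Accumulation ratio R = 1/(1 − f) ≈ 1/0.6551 ≈ 1.5265.
Each bolus raises the concentration by D/Vd = 2093/252 ≈ 8.306 mcg/mL.
Steady-state peak Cmax,ss = C₀·R ≈ 8.306 × 1.5265 ≈ 12.679 mcg/mL.
Peak 12.7 mcg/mL vs MTC 12 mcg/mL: exceeds toxic threshold.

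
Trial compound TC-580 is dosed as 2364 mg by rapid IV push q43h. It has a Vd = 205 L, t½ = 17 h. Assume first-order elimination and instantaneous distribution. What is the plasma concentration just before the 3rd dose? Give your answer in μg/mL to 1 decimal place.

f = (1/2)^(τ/t½) = (1/2)^(43/17) ≈ 0.1732.
C₀ = D/Vd = 2364/205 ≈ 11.532 μg/mL.
Before the 3rd dose, 2 doses have been given. Superposition: Cmin = C₀·(f + f²).
≈ 11.532 × (0.1732 + 0.0300) ≈ 11.532 × 0.2032 ≈ 2.343 μg/mL.

2.3 μg/mL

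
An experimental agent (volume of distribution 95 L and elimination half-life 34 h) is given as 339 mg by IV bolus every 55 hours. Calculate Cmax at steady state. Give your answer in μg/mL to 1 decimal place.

k = ln2/t½ = ln2/34 ≈ 0.020387 h⁻¹; fraction remaining f = e^(−kτ) = e^(−0.020387×55) ≈ 0.3259.
At steady state, accumulation factor R = 1/(1 − e^(−kτ)) ≈ 1.4835.
Each bolus raises the concentration by D/Vd = 339/95 ≈ 3.568 μg/mL.
Steady-state peak Cmax,ss = C₀·R ≈ 3.568 × 1.4835 ≈ 5.293 μg/mL.

5.3 μg/mL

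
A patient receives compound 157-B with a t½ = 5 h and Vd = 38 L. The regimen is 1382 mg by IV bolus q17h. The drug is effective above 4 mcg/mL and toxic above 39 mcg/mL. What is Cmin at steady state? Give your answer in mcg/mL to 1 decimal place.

τ/t½ = 17/5 ≈ 3.4, so fraction remaining f = (1/2)^(17/5) ≈ 0.0947.
Accumulation ratio R = 1/(1 − f) ≈ 1/0.9053 ≈ 1.1046.
Single-dose peak C₀ = D/Vd = 1382/38 ≈ 36.368 mcg/mL.
Steady-state peak Cmax,ss = C₀·R ≈ 36.368 × 1.1046 ≈ 40.172 mcg/mL.
Steady-state trough Cmin,ss = Cmax,ss·f ≈ 40.172 × 0.0947 ≈ 3.804 mcg/mL.
Trough 3.8 mcg/mL vs MEC 4 mcg/mL: subtherapeutic.

3.8 mcg/mL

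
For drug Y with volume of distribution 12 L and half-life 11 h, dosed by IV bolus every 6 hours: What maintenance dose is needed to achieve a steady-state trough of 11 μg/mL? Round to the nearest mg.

61 mg

τ/t½ = 6/11 ≈ 0.54545, so f = (1/2)^(6/11) ≈ 0.685175.
Cmin,ss = (D/Vd)·f/(1−f), so D = Cmin,ss·Vd·(1−f)/f.
D = 11 × 12 × (1−f)/f ≈ 11 × 12 × 0.45948 ≈ 60.65 mg.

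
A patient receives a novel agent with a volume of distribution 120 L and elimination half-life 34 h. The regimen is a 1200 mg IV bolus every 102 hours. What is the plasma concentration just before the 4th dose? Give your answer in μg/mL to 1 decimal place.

1.4 μg/mL

f = (1/2)^(τ/t½) = (1/2)^(102/34) ≈ 0.1250.
C₀ = D/Vd = 1200/120 ≈ 10.000 μg/mL.
Before the 4th dose, 3 doses have been given. Superposition: Cmin = C₀·(f + f² + … + f^3).
≈ 10.000 × (0.1250 + 0.0156 + 0.0020) ≈ 10.000 × 0.1426 ≈ 1.426 μg/mL.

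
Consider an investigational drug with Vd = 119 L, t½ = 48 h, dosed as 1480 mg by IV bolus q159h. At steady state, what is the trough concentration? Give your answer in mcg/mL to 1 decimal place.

1.4 mcg/mL

Over one 159-h interval, 159/48 ≈ 3.3125 half-lives elapse, leaving f ≈ 0.1007 of each dose.
At steady state, accumulation factor R = 1/(1 − e^(−kτ)) ≈ 1.1120.
Each bolus raises the concentration by D/Vd = 1480/119 ≈ 12.437 mcg/mL.
Cmax,ss = C₀/(1 − f) ≈ 12.437/0.8993 ≈ 13.830 mcg/mL.
One interval later, Cmin,ss = Cmax,ss·e^(−kτ) ≈ 13.830 × 0.1007 ≈ 1.393 mcg/mL.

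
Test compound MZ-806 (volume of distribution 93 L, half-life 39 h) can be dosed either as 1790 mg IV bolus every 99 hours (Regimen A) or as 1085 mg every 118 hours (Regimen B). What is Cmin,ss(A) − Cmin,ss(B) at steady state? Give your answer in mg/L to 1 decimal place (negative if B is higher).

2.4 mg/L

Regimen A: f = (1/2)^(99/39) ≈ 0.1721; Cmin,ss = (1790/93)·f/(1−f) ≈ 4.001 mg/L.
Regimen B: f = (1/2)^(118/39) ≈ 0.1228; Cmin,ss = (1085/93)·f/(1−f) ≈ 1.633 mg/L.
Difference ≈ 4.001 − 1.633 ≈ 2.368 mg/L.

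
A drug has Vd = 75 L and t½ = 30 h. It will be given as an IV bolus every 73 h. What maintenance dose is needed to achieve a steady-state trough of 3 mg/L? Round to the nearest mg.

990 mg

τ/t½ = 73/30 ≈ 2.4333, so f = (1/2)^(73/30) ≈ 0.185137.
Cmin,ss = (D/Vd)·f/(1−f), so D = Cmin,ss·Vd·(1−f)/f.
D = 3 × 75 × (1−f)/f ≈ 3 × 75 × 4.40141 ≈ 990.32 mg.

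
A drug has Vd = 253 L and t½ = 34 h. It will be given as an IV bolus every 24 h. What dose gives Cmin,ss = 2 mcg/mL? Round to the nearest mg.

319 mg

τ/t½ = 24/34 ≈ 0.70588, so f = (1/2)^(24/34) ≈ 0.613067.
Cmin,ss = (D/Vd)·f/(1−f), so D = Cmin,ss·Vd·(1−f)/f.
D = 2 × 253 × (1−f)/f ≈ 2 × 253 × 0.63114 ≈ 319.36 mg.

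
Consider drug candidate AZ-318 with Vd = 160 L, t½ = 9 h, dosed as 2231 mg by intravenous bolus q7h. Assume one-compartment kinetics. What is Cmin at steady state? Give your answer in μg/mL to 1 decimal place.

τ/t½ = 7/9 ≈ 0.77778, so fraction remaining f = (1/2)^(7/9) ≈ 0.5833.
Single-dose peak C₀ = D/Vd = 2231/160 ≈ 13.944 μg/mL.
Steady-state trough Cmin,ss = C₀·f/(1−f) ≈ 13.944 × 0.5833/0.4167 ≈ 19.519 μg/mL.

19.5 μg/mL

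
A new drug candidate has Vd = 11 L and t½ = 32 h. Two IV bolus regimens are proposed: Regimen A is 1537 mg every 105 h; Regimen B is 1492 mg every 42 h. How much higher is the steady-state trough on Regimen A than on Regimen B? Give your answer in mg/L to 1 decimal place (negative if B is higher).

Regimen A: f = (1/2)^(105/32) ≈ 0.1029; Cmin,ss = (1537/11)·f/(1−f) ≈ 16.027 mg/L.
Regimen B: f = (1/2)^(42/32) ≈ 0.4026; Cmin,ss = (1492/11)·f/(1−f) ≈ 91.408 mg/L.
Difference ≈ 16.027 − 91.408 ≈ -75.381 mg/L.

-75.4 mg/L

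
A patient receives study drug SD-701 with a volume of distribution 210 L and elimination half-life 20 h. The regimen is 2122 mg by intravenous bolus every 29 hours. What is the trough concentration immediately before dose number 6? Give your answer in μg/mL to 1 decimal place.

5.8 μg/mL

f = (1/2)^(τ/t½) = (1/2)^(29/20) ≈ 0.3660.
C₀ = D/Vd = 2122/210 ≈ 10.105 μg/mL.
Before the 6th dose, 5 doses have been given. Superposition: Cmin = C₀·(f + f² + … + f^5).
≈ 10.105 × (0.3660 + 0.1340 + 0.0490 + 0.0179 + 0.0066) ≈ 10.105 × 0.5735 ≈ 5.795 μg/mL.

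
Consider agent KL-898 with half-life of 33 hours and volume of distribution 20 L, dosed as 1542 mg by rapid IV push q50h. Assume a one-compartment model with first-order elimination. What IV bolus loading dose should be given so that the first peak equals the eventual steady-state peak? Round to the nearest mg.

f = (1/2)^(50/33) ≈ 0.349860; accumulation ratio R = 1/(1−f) ≈ 1.53813.
Loading dose to hit Cmax,ss on first dose: D_load = D_maint·R ≈ 1542 × 1.53813 ≈ 2371.80 mg.

2372 mg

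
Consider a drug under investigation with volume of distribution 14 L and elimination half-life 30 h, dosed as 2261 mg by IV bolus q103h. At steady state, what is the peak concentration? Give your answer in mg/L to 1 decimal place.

178.0 mg/L

τ/t½ = 103/30 ≈ 3.4333, so fraction remaining f = (1/2)^(103/30) ≈ 0.0926.
Accumulation ratio R = 1/(1 − f) ≈ 1/0.9074 ≈ 1.1020.
Each bolus raises the concentration by D/Vd = 2261/14 ≈ 161.500 mg/L.
Steady-state peak Cmax,ss = C₀·R ≈ 161.500 × 1.1020 ≈ 177.973 mg/L.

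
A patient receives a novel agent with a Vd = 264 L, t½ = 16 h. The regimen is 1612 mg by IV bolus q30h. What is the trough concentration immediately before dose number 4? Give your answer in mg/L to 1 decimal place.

f = (1/2)^(τ/t½) = (1/2)^(30/16) ≈ 0.2726.
C₀ = D/Vd = 1612/264 ≈ 6.106 mg/L.
Before the 4th dose, 3 doses have been given. Superposition: Cmin = C₀·(f + f² + … + f^3).
≈ 6.106 × (0.2726 + 0.0743 + 0.0203) ≈ 6.106 × 0.3672 ≈ 2.242 mg/L.

2.2 mg/L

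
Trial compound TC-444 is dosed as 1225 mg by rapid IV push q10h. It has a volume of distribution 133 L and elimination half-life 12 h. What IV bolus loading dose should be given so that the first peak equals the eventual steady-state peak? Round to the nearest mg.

f = (1/2)^(10/12) ≈ 0.561231; accumulation ratio R = 1/(1−f) ≈ 2.27910.
Loading dose to hit Cmax,ss on first dose: D_load = D_maint·R ≈ 1225 × 2.27910 ≈ 2791.90 mg.

2792 mg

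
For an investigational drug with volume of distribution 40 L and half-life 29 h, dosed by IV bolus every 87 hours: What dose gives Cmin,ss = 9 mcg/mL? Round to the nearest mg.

2520 mg

τ/t½ = 87/29 ≈ 3, so f = (1/2)^(87/29) ≈ 0.125000.
Cmin,ss = (D/Vd)·f/(1−f), so D = Cmin,ss·Vd·(1−f)/f.
D = 9 × 40 × (1−f)/f ≈ 9 × 40 × 7.00000 ≈ 2520.00 mg.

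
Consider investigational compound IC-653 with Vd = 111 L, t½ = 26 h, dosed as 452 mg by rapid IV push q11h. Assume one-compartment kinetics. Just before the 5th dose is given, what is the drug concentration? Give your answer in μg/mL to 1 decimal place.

8.3 μg/mL

f = (1/2)^(τ/t½) = (1/2)^(11/26) ≈ 0.7458.
C₀ = D/Vd = 452/111 ≈ 4.072 μg/mL.
Before the 5th dose, 4 doses have been given. Superposition: Cmin = C₀·(f + f² + … + f^4).
≈ 4.072 × (0.7458 + 0.5562 + 0.4148 + 0.3094) ≈ 4.072 × 2.0262 ≈ 8.251 μg/mL.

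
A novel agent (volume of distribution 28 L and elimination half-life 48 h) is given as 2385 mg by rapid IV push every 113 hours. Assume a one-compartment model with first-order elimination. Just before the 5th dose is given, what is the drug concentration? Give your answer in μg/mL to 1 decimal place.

20.7 μg/mL

f = (1/2)^(τ/t½) = (1/2)^(113/48) ≈ 0.1956.
C₀ = D/Vd = 2385/28 ≈ 85.179 μg/mL.
Before the 5th dose, 4 doses have been given. Superposition: Cmin = C₀·(f + f² + … + f^4).
≈ 85.179 × (0.1956 + 0.0383 + 0.0075 + 0.0015) ≈ 85.179 × 0.2429 ≈ 20.690 μg/mL.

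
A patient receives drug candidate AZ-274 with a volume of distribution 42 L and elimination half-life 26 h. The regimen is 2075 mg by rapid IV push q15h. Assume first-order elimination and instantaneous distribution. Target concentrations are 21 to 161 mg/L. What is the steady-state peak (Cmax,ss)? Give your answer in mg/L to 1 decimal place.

149.9 mg/L

Over one 15-h interval, 15/26 ≈ 0.57692 half-lives elapse, leaving f ≈ 0.6704 of each dose.
Accumulation ratio R = 1/(1 − f) ≈ 1/0.3296 ≈ 3.0340.
Single-dose peak C₀ = D/Vd = 2075/42 ≈ 49.405 mg/L.
Cmax,ss = C₀/(1 − f) ≈ 49.405/0.3296 ≈ 149.894 mg/L.
Peak 149.9 mg/L vs MTC 161 mg/L: below toxic threshold.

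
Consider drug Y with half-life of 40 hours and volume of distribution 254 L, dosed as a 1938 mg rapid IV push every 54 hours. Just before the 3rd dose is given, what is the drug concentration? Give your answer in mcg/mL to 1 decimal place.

4.2 mcg/mL

f = (1/2)^(τ/t½) = (1/2)^(54/40) ≈ 0.3923.
C₀ = D/Vd = 1938/254 ≈ 7.630 mcg/mL.
Before the 3rd dose, 2 doses have been given. Superposition: Cmin = C₀·(f + f²).
≈ 7.630 × (0.3923 + 0.1539) ≈ 7.630 × 0.5462 ≈ 4.168 mcg/mL.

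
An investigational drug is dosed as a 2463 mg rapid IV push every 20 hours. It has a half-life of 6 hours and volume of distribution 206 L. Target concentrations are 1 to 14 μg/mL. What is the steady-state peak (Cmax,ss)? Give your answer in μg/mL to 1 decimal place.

τ/t½ = 20/6 ≈ 3.3333, so fraction remaining f = (1/2)^(20/6) ≈ 0.0992.
Accumulation ratio R = 1/(1 − f) ≈ 1/0.9008 ≈ 1.1101.
Each bolus raises the concentration by D/Vd = 2463/206 ≈ 11.956 μg/mL.
Steady-state peak Cmax,ss = C₀·R ≈ 11.956 × 1.1101 ≈ 13.272 μg/mL.
Peak 13.3 μg/mL vs MTC 14 μg/mL: below toxic threshold.

13.3 μg/mL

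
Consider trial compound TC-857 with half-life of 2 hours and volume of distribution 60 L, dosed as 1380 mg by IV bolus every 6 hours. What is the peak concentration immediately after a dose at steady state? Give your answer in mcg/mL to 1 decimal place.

26.3 mcg/mL

The dosing interval is 3 half-lives, so f = 2^(−3) = 0.125.
At steady state, R = 1/(1 − 0.125) = 8/7.
Single-dose peak C₀ = D/Vd = 1380/60 = 23 mcg/mL.
Steady-state peak Cmax,ss = C₀·R = 23 × 8/7 ≈ 26.286 mcg/mL.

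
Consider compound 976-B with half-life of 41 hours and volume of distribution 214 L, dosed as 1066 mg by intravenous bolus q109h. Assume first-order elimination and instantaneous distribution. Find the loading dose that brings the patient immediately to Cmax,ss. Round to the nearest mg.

f = (1/2)^(109/41) ≈ 0.158380; accumulation ratio R = 1/(1−f) ≈ 1.18818.
Loading dose to hit Cmax,ss on first dose: D_load = D_maint·R ≈ 1066 × 1.18818 ≈ 1266.60 mg.

1267 mg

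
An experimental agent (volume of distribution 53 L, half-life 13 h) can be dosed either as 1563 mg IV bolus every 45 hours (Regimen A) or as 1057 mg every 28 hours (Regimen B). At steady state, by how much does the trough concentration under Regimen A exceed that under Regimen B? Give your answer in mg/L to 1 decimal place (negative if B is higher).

Regimen A: f = (1/2)^(45/13) ≈ 0.0908; Cmin,ss = (1563/53)·f/(1−f) ≈ 2.945 mg/L.
Regimen B: f = (1/2)^(28/13) ≈ 0.2247; Cmin,ss = (1057/53)·f/(1−f) ≈ 5.780 mg/L.
Difference ≈ 2.945 − 5.780 ≈ -2.835 mg/L.

-2.8 mg/L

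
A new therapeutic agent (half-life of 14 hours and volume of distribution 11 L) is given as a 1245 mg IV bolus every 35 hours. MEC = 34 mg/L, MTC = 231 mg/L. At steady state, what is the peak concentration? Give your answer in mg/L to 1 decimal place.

137.5 mg/L

Over one 35-h interval, 35/14 ≈ 2.5 half-lives elapse, leaving f ≈ 0.1768 of each dose.
Accumulation ratio R = 1/(1 − f) ≈ 1/0.8232 ≈ 1.2148.
Each bolus raises the concentration by D/Vd = 1245/11 ≈ 113.182 mg/L.
Steady-state peak Cmax,ss = C₀·R ≈ 113.182 × 1.2148 ≈ 137.493 mg/L.
Peak 137.5 mg/L vs MTC 231 mg/L: below toxic threshold.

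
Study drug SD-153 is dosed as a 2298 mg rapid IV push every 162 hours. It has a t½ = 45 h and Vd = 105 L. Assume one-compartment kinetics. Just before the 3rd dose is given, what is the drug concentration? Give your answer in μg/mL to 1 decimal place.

f = (1/2)^(τ/t½) = (1/2)^(162/45) ≈ 0.0825.
C₀ = D/Vd = 2298/105 ≈ 21.886 μg/mL.
Before the 3rd dose, 2 doses have been given. Superposition: Cmin = C₀·(f + f²).
≈ 21.886 × (0.0825 + 0.0068) ≈ 21.886 × 0.0893 ≈ 1.954 μg/mL.

2.0 μg/mL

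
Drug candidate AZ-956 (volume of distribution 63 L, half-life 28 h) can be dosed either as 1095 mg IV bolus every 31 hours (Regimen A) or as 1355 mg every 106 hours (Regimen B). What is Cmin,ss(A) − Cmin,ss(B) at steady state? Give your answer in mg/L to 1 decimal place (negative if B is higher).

13.4 mg/L

Regimen A: f = (1/2)^(31/28) ≈ 0.4642; Cmin,ss = (1095/63)·f/(1−f) ≈ 15.058 mg/L.
Regimen B: f = (1/2)^(106/28) ≈ 0.0725; Cmin,ss = (1355/63)·f/(1−f) ≈ 1.681 mg/L.
Difference ≈ 15.058 − 1.681 ≈ 13.377 mg/L.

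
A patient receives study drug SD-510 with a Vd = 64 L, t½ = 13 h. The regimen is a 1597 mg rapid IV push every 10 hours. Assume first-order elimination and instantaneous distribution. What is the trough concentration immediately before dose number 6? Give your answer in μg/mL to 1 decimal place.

f = (1/2)^(τ/t½) = (1/2)^(10/13) ≈ 0.5867.
C₀ = D/Vd = 1597/64 ≈ 24.953 μg/mL.
Before the 6th dose, 5 doses have been given. Superposition: Cmin = C₀·(f + f² + … + f^5).
≈ 24.953 × (0.5867 + 0.3442 + 0.2020 + 0.1185 + 0.0695) ≈ 24.953 × 1.3209 ≈ 32.960 μg/mL.

33.0 μg/mL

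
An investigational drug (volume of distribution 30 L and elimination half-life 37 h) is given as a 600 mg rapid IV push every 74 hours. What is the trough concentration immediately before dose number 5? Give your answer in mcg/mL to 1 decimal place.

6.6 mcg/mL

f = (1/2)^(τ/t½) = (1/2)^(74/37) ≈ 0.2500.
C₀ = D/Vd = 600/30 ≈ 20.000 mcg/mL.
Before the 5th dose, 4 doses have been given. Superposition: Cmin = C₀·(f + f² + … + f^4).
≈ 20.000 × (0.2500 + 0.0625 + 0.0156 + 0.0039) ≈ 20.000 × 0.3320 ≈ 6.640 mcg/mL.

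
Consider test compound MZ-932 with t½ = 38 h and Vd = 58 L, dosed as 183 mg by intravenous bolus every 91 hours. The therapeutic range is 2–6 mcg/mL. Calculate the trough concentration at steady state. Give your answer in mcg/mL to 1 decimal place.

0.7 mcg/mL

k = ln2/t½ = ln2/38 ≈ 0.018241 h⁻¹; fraction remaining f = e^(−kτ) = e^(−0.018241×91) ≈ 0.1902.
At steady state, accumulation factor R = 1/(1 − e^(−kτ)) ≈ 1.2349.
Single-dose peak C₀ = D/Vd = 183/58 ≈ 3.155 mcg/mL.
Cmax,ss = C₀/(1 − f) ≈ 3.155/0.8098 ≈ 3.896 mcg/mL.
One interval later, Cmin,ss = Cmax,ss·e^(−kτ) ≈ 3.896 × 0.1902 ≈ 0.741 mcg/mL.
Trough 0.7 mcg/mL vs MEC 2 mcg/mL: subtherapeutic.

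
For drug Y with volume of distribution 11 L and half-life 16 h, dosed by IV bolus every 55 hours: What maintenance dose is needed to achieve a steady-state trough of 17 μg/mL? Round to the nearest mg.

τ/t½ = 55/16 ≈ 3.4375, so f = (1/2)^(55/16) ≈ 0.092302.
Cmin,ss = (D/Vd)·f/(1−f), so D = Cmin,ss·Vd·(1−f)/f.
D = 17 × 11 × (1−f)/f ≈ 17 × 11 × 9.83400 ≈ 1838.96 mg.

1839 mg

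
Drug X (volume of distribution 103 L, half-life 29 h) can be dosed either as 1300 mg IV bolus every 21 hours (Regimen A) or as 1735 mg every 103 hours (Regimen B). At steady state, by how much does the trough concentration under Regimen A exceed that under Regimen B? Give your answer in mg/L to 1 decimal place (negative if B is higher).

Regimen A: f = (1/2)^(21/29) ≈ 0.6054; Cmin,ss = (1300/103)·f/(1−f) ≈ 19.364 mg/L.
Regimen B: f = (1/2)^(103/29) ≈ 0.0853; Cmin,ss = (1735/103)·f/(1−f) ≈ 1.571 mg/L.
Difference ≈ 19.364 − 1.571 ≈ 17.793 mg/L.

17.8 mg/L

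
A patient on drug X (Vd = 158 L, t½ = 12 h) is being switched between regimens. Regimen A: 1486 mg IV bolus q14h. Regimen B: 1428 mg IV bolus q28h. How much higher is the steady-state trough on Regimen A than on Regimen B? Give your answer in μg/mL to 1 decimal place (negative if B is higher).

5.3 μg/mL

Regimen A: f = (1/2)^(14/12) ≈ 0.4454; Cmin,ss = (1486/158)·f/(1−f) ≈ 7.553 μg/mL.
Regimen B: f = (1/2)^(28/12) ≈ 0.1984; Cmin,ss = (1428/158)·f/(1−f) ≈ 2.237 μg/mL.
Difference ≈ 7.553 − 2.237 ≈ 5.316 μg/mL.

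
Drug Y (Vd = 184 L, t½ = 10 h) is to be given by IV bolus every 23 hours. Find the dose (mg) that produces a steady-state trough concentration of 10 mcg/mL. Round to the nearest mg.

7221 mg

τ/t½ = 23/10 ≈ 2.3, so f = (1/2)^(23/10) ≈ 0.203063.
Cmin,ss = (D/Vd)·f/(1−f), so D = Cmin,ss·Vd·(1−f)/f.
D = 10 × 184 × (1−f)/f ≈ 10 × 184 × 3.92458 ≈ 7221.23 mg.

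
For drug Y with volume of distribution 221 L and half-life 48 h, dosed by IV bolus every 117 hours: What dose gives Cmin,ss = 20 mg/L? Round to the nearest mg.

τ/t½ = 117/48 ≈ 2.4375, so f = (1/2)^(117/48) ≈ 0.184603.
Cmin,ss = (D/Vd)·f/(1−f), so D = Cmin,ss·Vd·(1−f)/f.
D = 20 × 221 × (1−f)/f ≈ 20 × 221 × 4.41703 ≈ 19523.27 mg.

19523 mg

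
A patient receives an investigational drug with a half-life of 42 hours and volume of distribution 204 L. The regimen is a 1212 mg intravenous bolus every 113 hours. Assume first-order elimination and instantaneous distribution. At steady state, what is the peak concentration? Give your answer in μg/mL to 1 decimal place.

7.0 μg/mL

k = ln2/t½ = ln2/42 ≈ 0.016504 h⁻¹; fraction remaining f = e^(−kτ) = e^(−0.016504×113) ≈ 0.1549.
At steady state, accumulation factor R = 1/(1 − e^(−kτ)) ≈ 1.1833.
Each bolus raises the concentration by D/Vd = 1212/204 ≈ 5.941 μg/mL.
Steady-state peak Cmax,ss = C₀·R ≈ 5.941 × 1.1833 ≈ 7.030 μg/mL.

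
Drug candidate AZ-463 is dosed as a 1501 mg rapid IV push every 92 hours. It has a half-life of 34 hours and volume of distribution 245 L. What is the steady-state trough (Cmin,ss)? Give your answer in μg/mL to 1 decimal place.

1.1 μg/mL

τ/t½ = 92/34 ≈ 2.7059, so fraction remaining f = (1/2)^(92/34) ≈ 0.1533.
Each bolus raises the concentration by D/Vd = 1501/245 ≈ 6.127 μg/mL.
Steady-state trough Cmin,ss = C₀·f/(1−f) ≈ 6.127 × 0.1533/0.8467 ≈ 1.109 μg/mL.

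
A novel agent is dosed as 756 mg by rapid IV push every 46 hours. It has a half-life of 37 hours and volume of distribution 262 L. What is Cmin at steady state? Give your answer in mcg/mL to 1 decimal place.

2.1 mcg/mL

k = ln2/t½ = ln2/37 ≈ 0.018734 h⁻¹; fraction remaining f = e^(−kτ) = e^(−0.018734×46) ≈ 0.4224.
At steady state, accumulation factor R = 1/(1 − e^(−kτ)) ≈ 1.7313.
Single-dose peak C₀ = D/Vd = 756/262 ≈ 2.885 mcg/mL.
Steady-state peak Cmax,ss = C₀·R ≈ 2.885 × 1.7313 ≈ 4.995 mcg/mL.
Steady-state trough Cmin,ss = Cmax,ss·f ≈ 4.995 × 0.4224 ≈ 2.110 mcg/mL.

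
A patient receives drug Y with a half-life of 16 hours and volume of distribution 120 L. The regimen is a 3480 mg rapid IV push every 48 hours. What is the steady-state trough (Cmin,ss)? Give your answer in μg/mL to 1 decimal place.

τ = 48 h = 3 half-lives, so f = (1/2)^3 = 0.125.
Accumulation ratio R = 1/(1 − f) = 1/0.875 = 8/7.
Single-dose peak C₀ = D/Vd = 3480/120 = 29 μg/mL.
Steady-state peak Cmax,ss = C₀·R = 29 × 8/7 ≈ 33.143 μg/mL.
Steady-state trough Cmin,ss = Cmax,ss·f ≈ 33.143 × 0.125 ≈ 4.143 μg/mL.

4.1 μg/mL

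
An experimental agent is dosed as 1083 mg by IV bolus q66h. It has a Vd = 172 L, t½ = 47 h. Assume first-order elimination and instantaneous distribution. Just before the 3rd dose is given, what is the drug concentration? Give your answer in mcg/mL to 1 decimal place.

f = (1/2)^(τ/t½) = (1/2)^(66/47) ≈ 0.3778.
C₀ = D/Vd = 1083/172 ≈ 6.297 mcg/mL.
Before the 3rd dose, 2 doses have been given. Superposition: Cmin = C₀·(f + f²).
≈ 6.297 × (0.3778 + 0.1427) ≈ 6.297 × 0.5205 ≈ 3.278 mcg/mL.

3.3 mcg/mL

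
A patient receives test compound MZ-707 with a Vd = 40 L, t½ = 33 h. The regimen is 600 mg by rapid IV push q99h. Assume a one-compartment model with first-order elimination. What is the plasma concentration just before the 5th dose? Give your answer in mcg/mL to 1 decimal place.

2.1 mcg/mL

f = (1/2)^(τ/t½) = (1/2)^(99/33) ≈ 0.1250.
C₀ = D/Vd = 600/40 ≈ 15.000 mcg/mL.
Before the 5th dose, 4 doses have been given. Superposition: Cmin = C₀·(f + f² + … + f^4).
≈ 15.000 × (0.1250 + 0.0156 + 0.0020 + 0.0002) ≈ 15.000 × 0.1428 ≈ 2.142 mcg/mL.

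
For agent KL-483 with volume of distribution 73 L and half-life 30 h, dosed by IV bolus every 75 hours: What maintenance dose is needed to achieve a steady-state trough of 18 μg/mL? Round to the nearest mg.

τ/t½ = 75/30 ≈ 2.5, so f = (1/2)^(75/30) ≈ 0.176777.
Cmin,ss = (D/Vd)·f/(1−f), so D = Cmin,ss·Vd·(1−f)/f.
D = 18 × 73 × (1−f)/f ≈ 18 × 73 × 4.65684 ≈ 6119.09 mg.

6119 mg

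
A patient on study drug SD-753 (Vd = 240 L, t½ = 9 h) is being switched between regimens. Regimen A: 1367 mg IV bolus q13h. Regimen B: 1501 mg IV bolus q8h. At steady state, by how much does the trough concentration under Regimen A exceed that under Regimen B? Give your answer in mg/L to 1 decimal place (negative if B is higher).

Regimen A: f = (1/2)^(13/9) ≈ 0.3674; Cmin,ss = (1367/240)·f/(1−f) ≈ 3.308 mg/L.
Regimen B: f = (1/2)^(8/9) ≈ 0.5400; Cmin,ss = (1501/240)·f/(1−f) ≈ 7.342 mg/L.
Difference ≈ 3.308 − 7.342 ≈ -4.034 mg/L.

-4.0 mg/L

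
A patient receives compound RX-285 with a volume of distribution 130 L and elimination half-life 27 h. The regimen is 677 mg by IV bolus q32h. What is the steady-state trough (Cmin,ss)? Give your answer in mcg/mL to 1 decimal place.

4.1 mcg/mL

k = ln2/t½ = ln2/27 ≈ 0.025672 h⁻¹; fraction remaining f = e^(−kτ) = e^(−0.025672×32) ≈ 0.4398.
Accumulation ratio R = 1/(1 − f) ≈ 1/0.5602 ≈ 1.7851.
Each bolus raises the concentration by D/Vd = 677/130 ≈ 5.208 mcg/mL.
Cmax,ss = C₀/(1 − f) ≈ 5.208/0.5602 ≈ 9.297 mcg/mL.
Steady-state trough Cmin,ss = Cmax,ss·f ≈ 9.297 × 0.4398 ≈ 4.089 mcg/mL.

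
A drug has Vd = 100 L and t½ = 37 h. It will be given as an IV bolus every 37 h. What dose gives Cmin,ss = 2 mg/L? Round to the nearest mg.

τ/t½ = 37/37 ≈ 1, so f = (1/2)^(37/37) ≈ 0.500000.
Cmin,ss = (D/Vd)·f/(1−f), so D = Cmin,ss·Vd·(1−f)/f.
D = 2 × 100 × (1−f)/f ≈ 2 × 100 × 1.00000 ≈ 200.00 mg.

200 mg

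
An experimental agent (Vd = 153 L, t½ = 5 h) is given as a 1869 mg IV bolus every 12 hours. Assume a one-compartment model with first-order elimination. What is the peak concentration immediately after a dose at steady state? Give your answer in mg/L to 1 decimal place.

τ/t½ = 12/5 ≈ 2.4, so fraction remaining f = (1/2)^(12/5) ≈ 0.1895.
At steady state, accumulation factor R = 1/(1 − e^(−kτ)) ≈ 1.2338.
Each bolus raises the concentration by D/Vd = 1869/153 ≈ 12.216 mg/L.
Steady-state peak Cmax,ss = C₀·R ≈ 12.216 × 1.2338 ≈ 15.072 mg/L.

15.1 mg/L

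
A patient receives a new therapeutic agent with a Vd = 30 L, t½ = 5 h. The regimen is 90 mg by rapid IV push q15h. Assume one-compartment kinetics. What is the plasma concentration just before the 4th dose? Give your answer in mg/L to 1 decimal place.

f = (1/2)^(τ/t½) = (1/2)^(15/5) ≈ 0.1250.
C₀ = D/Vd = 90/30 ≈ 3.000 mg/L.
Before the 4th dose, 3 doses have been given. Superposition: Cmin = C₀·(f + f² + … + f^3).
≈ 3.000 × (0.1250 + 0.0156 + 0.0020) ≈ 3.000 × 0.1426 ≈ 0.428 mg/L.

0.4 mg/L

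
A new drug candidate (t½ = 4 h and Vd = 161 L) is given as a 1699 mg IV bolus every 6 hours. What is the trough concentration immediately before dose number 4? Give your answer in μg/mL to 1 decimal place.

5.5 μg/mL

f = (1/2)^(τ/t½) = (1/2)^(6/4) ≈ 0.3536.
C₀ = D/Vd = 1699/161 ≈ 10.553 μg/mL.
Before the 4th dose, 3 doses have been given. Superposition: Cmin = C₀·(f + f² + … + f^3).
≈ 10.553 × (0.3536 + 0.1250 + 0.0442) ≈ 10.553 × 0.5228 ≈ 5.517 μg/mL.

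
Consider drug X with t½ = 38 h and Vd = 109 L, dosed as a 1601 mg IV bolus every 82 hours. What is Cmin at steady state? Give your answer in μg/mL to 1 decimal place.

4.2 μg/mL

Over one 82-h interval, 82/38 ≈ 2.1579 half-lives elapse, leaving f ≈ 0.2241 of each dose.
At steady state, accumulation factor R = 1/(1 − e^(−kτ)) ≈ 1.2888.
Single-dose peak C₀ = D/Vd = 1601/109 ≈ 14.688 μg/mL.
Cmax,ss = C₀/(1 − f) ≈ 14.688/0.7759 ≈ 18.930 μg/mL.
One interval later, Cmin,ss = Cmax,ss·e^(−kτ) ≈ 18.930 × 0.2241 ≈ 4.242 μg/mL.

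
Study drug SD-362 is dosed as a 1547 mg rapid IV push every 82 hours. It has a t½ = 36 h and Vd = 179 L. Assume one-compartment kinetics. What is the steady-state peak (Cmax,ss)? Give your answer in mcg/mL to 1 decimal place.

k = ln2/t½ = ln2/36 ≈ 0.019254 h⁻¹; fraction remaining f = e^(−kτ) = e^(−0.019254×82) ≈ 0.2062.
Accumulation ratio R = 1/(1 − f) ≈ 1/0.7938 ≈ 1.2598.
Single-dose peak C₀ = D/Vd = 1547/179 ≈ 8.642 mcg/mL.
Steady-state peak Cmax,ss = C₀·R ≈ 8.642 × 1.2598 ≈ 10.887 mcg/mL.

10.9 mcg/mL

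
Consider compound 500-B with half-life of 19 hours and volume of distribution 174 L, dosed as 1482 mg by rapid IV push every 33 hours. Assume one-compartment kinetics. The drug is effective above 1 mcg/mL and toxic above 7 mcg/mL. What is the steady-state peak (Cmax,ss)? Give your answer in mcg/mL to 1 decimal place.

12.2 mcg/mL

k = ln2/t½ = ln2/19 ≈ 0.036481 h⁻¹; fraction remaining f = e^(−kτ) = e^(−0.036481×33) ≈ 0.3000.
Accumulation ratio R = 1/(1 − f) ≈ 1/0.7000 ≈ 1.4286.
Single-dose peak C₀ = D/Vd = 1482/174 ≈ 8.517 mcg/mL.
Steady-state peak Cmax,ss = C₀·R ≈ 8.517 × 1.4286 ≈ 12.167 mcg/mL.
Peak 12.2 mcg/mL vs MTC 7 mcg/mL: exceeds toxic threshold.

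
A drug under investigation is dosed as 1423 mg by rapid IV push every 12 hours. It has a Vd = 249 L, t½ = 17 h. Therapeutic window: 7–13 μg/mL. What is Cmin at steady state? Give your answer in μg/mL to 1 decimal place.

Over one 12-h interval, 12/17 ≈ 0.70588 half-lives elapse, leaving f ≈ 0.6131 of each dose.
Single-dose peak C₀ = D/Vd = 1423/249 ≈ 5.715 μg/mL.
Steady-state trough Cmin,ss = C₀·f/(1−f) ≈ 5.715 × 0.6131/0.3869 ≈ 9.056 μg/mL.
Trough 9.1 μg/mL vs MEC 7 μg/mL: adequate.

9.1 μg/mL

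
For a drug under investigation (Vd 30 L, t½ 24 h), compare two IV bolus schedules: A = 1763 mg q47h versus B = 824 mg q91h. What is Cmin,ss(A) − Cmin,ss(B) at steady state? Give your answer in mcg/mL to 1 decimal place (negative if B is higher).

Regimen A: f = (1/2)^(47/24) ≈ 0.2573; Cmin,ss = (1763/30)·f/(1−f) ≈ 20.359 mcg/mL.
Regimen B: f = (1/2)^(91/24) ≈ 0.0722; Cmin,ss = (824/30)·f/(1−f) ≈ 2.137 mcg/mL.
Difference ≈ 20.359 − 2.137 ≈ 18.222 mcg/mL.

18.2 mcg/mL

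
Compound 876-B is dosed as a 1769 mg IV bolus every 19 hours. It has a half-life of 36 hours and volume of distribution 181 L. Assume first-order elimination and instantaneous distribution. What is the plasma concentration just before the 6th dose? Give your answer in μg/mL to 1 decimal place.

18.6 μg/mL

f = (1/2)^(τ/t½) = (1/2)^(19/36) ≈ 0.6936.
C₀ = D/Vd = 1769/181 ≈ 9.773 μg/mL.
Before the 6th dose, 5 doses have been given. Superposition: Cmin = C₀·(f + f² + … + f^5).
≈ 9.773 × (0.6936 + 0.4811 + 0.3337 + 0.2314 + 0.1605) ≈ 9.773 × 1.9003 ≈ 18.572 μg/mL.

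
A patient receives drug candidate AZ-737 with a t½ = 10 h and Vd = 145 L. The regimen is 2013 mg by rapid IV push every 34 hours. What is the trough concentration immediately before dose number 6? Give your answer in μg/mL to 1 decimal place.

1.5 μg/mL

f = (1/2)^(τ/t½) = (1/2)^(34/10) ≈ 0.0947.
C₀ = D/Vd = 2013/145 ≈ 13.883 μg/mL.
Before the 6th dose, 5 doses have been given. Superposition: Cmin = C₀·(f + f² + … + f^5).
≈ 13.883 × (0.0947 + 0.0090 + 0.0008 + 0.0001 + 0.0000) ≈ 13.883 × 0.1046 ≈ 1.452 μg/mL.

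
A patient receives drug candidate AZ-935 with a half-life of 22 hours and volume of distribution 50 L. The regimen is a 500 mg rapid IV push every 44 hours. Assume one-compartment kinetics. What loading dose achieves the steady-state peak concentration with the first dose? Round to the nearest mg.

667 mg

f = (1/2)^(44/22) ≈ 0.250000; accumulation ratio R = 1/(1−f) ≈ 1.33333.
Loading dose to hit Cmax,ss on first dose: D_load = D_maint·R ≈ 500 × 1.33333 ≈ 666.66 mg.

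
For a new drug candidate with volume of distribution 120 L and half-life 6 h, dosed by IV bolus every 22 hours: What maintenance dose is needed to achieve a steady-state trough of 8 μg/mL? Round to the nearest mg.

τ/t½ = 22/6 ≈ 3.6667, so f = (1/2)^(22/6) ≈ 0.078745.
Cmin,ss = (D/Vd)·f/(1−f), so D = Cmin,ss·Vd·(1−f)/f.
D = 8 × 120 × (1−f)/f ≈ 8 × 120 × 11.69922 ≈ 11231.25 mg.

11231 mg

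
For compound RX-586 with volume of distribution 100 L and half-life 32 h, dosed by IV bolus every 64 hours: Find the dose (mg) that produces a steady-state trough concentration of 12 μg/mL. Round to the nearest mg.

τ/t½ = 64/32 ≈ 2, so f = (1/2)^(64/32) ≈ 0.250000.
Cmin,ss = (D/Vd)·f/(1−f), so D = Cmin,ss·Vd·(1−f)/f.
D = 12 × 100 × (1−f)/f ≈ 12 × 100 × 3.00000 ≈ 3600.00 mg.

3600 mg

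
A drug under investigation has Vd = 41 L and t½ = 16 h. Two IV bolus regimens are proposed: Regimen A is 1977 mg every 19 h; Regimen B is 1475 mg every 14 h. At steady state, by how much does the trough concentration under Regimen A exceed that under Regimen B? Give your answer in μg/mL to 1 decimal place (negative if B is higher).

Regimen A: f = (1/2)^(19/16) ≈ 0.4391; Cmin,ss = (1977/41)·f/(1−f) ≈ 37.749 μg/mL.
Regimen B: f = (1/2)^(14/16) ≈ 0.5453; Cmin,ss = (1475/41)·f/(1−f) ≈ 43.144 μg/mL.
Difference ≈ 37.749 − 43.144 ≈ -5.395 μg/mL.

-5.4 μg/mL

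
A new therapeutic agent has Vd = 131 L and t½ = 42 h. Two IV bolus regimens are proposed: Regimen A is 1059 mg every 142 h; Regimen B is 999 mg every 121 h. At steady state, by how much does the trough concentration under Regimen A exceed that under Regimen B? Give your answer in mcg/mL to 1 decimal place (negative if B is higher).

-0.3 mcg/mL

Regimen A: f = (1/2)^(142/42) ≈ 0.0960; Cmin,ss = (1059/131)·f/(1−f) ≈ 0.858 mcg/mL.
Regimen B: f = (1/2)^(121/42) ≈ 0.1358; Cmin,ss = (999/131)·f/(1−f) ≈ 1.198 mcg/mL.
Difference ≈ 0.858 − 1.198 ≈ -0.340 mcg/mL.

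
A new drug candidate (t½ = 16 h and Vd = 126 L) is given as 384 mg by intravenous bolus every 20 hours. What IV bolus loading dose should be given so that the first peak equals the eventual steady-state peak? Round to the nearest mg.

663 mg

f = (1/2)^(20/16) ≈ 0.420448; accumulation ratio R = 1/(1−f) ≈ 1.72547.
Loading dose to hit Cmax,ss on first dose: D_load = D_maint·R ≈ 384 × 1.72547 ≈ 662.58 mg.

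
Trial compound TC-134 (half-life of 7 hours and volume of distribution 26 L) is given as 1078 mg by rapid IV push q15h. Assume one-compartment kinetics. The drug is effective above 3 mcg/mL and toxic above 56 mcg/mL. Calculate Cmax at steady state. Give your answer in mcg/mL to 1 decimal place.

τ/t½ = 15/7 ≈ 2.1429, so fraction remaining f = (1/2)^(15/7) ≈ 0.2264.
Accumulation ratio R = 1/(1 − f) ≈ 1/0.7736 ≈ 1.2927.
Single-dose peak C₀ = D/Vd = 1078/26 ≈ 41.462 mcg/mL.
Steady-state peak Cmax,ss = C₀·R ≈ 41.462 × 1.2927 ≈ 53.598 mcg/mL.
Peak 53.6 mcg/mL vs MTC 56 mcg/mL: below toxic threshold.

53.6 mcg/mL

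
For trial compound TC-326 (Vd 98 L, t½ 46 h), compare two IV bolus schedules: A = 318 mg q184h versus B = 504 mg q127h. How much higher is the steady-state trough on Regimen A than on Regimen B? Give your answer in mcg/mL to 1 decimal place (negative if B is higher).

Regimen A: f = (1/2)^(184/46) ≈ 0.0625; Cmin,ss = (318/98)·f/(1−f) ≈ 0.216 mcg/mL.
Regimen B: f = (1/2)^(127/46) ≈ 0.1475; Cmin,ss = (504/98)·f/(1−f) ≈ 0.890 mcg/mL.
Difference ≈ 0.216 − 0.890 ≈ -0.674 mcg/mL.

-0.7 mcg/mL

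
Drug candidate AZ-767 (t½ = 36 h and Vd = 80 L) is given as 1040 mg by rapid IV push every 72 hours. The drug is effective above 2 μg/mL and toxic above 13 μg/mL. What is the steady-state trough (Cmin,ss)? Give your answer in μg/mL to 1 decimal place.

4.3 μg/mL

The dosing interval is 2 half-lives, so f = 2^(−2) = 0.25.
At steady state, R = 1/(1 − 0.25) = 4/3.
Single-dose peak C₀ = D/Vd = 1040/80 = 13 μg/mL.
Steady-state peak Cmax,ss = C₀·R = 13 × 4/3 ≈ 17.333 μg/mL.
Steady-state trough Cmin,ss = Cmax,ss·f ≈ 17.333 × 0.25 ≈ 4.333 μg/mL.
Trough 4.3 μg/mL vs MEC 2 μg/mL: adequate.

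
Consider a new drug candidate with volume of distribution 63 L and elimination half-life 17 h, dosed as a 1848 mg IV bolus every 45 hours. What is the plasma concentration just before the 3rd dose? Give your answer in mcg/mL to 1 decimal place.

5.4 mcg/mL

f = (1/2)^(τ/t½) = (1/2)^(45/17) ≈ 0.1596.
C₀ = D/Vd = 1848/63 ≈ 29.333 mcg/mL.
Before the 3rd dose, 2 doses have been given. Superposition: Cmin = C₀·(f + f²).
≈ 29.333 × (0.1596 + 0.0255) ≈ 29.333 × 0.1851 ≈ 5.430 mcg/mL.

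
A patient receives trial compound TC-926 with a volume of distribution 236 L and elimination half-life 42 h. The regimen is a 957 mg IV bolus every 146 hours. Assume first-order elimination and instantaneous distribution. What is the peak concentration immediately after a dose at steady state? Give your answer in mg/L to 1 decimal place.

Over one 146-h interval, 146/42 ≈ 3.4762 half-lives elapse, leaving f ≈ 0.0899 of each dose.
Accumulation ratio R = 1/(1 − f) ≈ 1/0.9101 ≈ 1.0988.
Each bolus raises the concentration by D/Vd = 957/236 ≈ 4.055 mg/L.
Cmax,ss = C₀/(1 − f) ≈ 4.055/0.9101 ≈ 4.456 mg/L.

4.5 mg/L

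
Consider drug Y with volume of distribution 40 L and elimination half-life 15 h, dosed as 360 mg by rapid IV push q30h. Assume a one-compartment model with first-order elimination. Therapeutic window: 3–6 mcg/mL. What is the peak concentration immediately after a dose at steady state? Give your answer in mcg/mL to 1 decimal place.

τ = 30 h = 2 half-lives, so f = (1/2)^2 = 0.25.
Accumulation ratio R = 1/(1 − f) = 1/0.75 = 4/3.
Single-dose peak C₀ = D/Vd = 360/40 = 9 mcg/mL.
Steady-state peak Cmax,ss = C₀·R = 9 × 4/3 ≈ 12.000 mcg/mL.
Peak 12.0 mcg/mL vs MTC 6 mcg/mL: exceeds toxic threshold.

12.0 mcg/mL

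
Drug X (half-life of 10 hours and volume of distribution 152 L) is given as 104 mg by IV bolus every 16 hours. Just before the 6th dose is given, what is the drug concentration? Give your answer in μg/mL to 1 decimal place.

0.3 μg/mL

f = (1/2)^(τ/t½) = (1/2)^(16/10) ≈ 0.3299.
C₀ = D/Vd = 104/152 ≈ 0.684 μg/mL.
Before the 6th dose, 5 doses have been given. Superposition: Cmin = C₀·(f + f² + … + f^5).
≈ 0.684 × (0.3299 + 0.1088 + 0.0359 + 0.0118 + 0.0039) ≈ 0.684 × 0.4903 ≈ 0.335 μg/mL.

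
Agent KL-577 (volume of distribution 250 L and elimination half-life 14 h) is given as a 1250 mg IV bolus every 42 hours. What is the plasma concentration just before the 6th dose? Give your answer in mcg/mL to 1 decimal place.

f = (1/2)^(τ/t½) = (1/2)^(42/14) ≈ 0.1250.
C₀ = D/Vd = 1250/250 ≈ 5.000 mcg/mL.
Before the 6th dose, 5 doses have been given. Superposition: Cmin = C₀·(f + f² + … + f^5).
≈ 5.000 × (0.1250 + 0.0156 + 0.0020 + 0.0002 + 0.0000) ≈ 5.000 × 0.1428 ≈ 0.714 mcg/mL.

0.7 mcg/mL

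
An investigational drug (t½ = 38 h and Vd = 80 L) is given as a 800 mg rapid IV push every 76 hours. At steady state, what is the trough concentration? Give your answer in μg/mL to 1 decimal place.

3.3 μg/mL

The dosing interval is 2 half-lives, so f = 2^(−2) = 0.25.
Accumulation ratio R = 1/(1 − f) = 1/0.75 = 4/3.
Single-dose peak C₀ = D/Vd = 800/80 = 10 μg/mL.
Steady-state peak Cmax,ss = C₀·R = 10 × 4/3 ≈ 13.333 μg/mL.
Steady-state trough Cmin,ss = Cmax,ss·f ≈ 13.333 × 0.25 ≈ 3.333 μg/mL.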